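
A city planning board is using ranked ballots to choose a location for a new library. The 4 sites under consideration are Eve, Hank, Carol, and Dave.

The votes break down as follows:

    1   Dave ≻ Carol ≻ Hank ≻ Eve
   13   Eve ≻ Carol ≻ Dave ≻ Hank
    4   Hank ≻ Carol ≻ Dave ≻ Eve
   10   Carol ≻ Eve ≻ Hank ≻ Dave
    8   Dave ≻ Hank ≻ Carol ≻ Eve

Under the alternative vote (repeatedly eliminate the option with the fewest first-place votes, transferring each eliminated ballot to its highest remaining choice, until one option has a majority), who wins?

Round 1: Eve 13, Carol 10, Dave 9, Hank 4. Hank has the fewest and is eliminated.
Round 2: Carol 14, Eve 13, Dave 9. Dave has the fewest and is eliminated.
Round 3: Carol 23, Eve 13. Carol has a majority.

Carol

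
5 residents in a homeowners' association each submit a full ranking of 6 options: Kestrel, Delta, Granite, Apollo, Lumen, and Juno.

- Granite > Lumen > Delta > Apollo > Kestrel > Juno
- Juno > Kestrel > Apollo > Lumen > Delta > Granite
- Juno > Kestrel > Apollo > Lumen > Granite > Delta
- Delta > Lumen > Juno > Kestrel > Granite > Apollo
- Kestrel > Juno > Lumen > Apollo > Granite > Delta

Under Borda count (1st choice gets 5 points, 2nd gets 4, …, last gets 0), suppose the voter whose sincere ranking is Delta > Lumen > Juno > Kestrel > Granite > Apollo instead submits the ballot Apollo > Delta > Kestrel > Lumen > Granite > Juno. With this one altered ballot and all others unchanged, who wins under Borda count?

Borda totals with the altered ballot: Kestrel 17, Delta 8, Granite 8, Apollo 15, Lumen 13, Juno 14.
The switch changes the winner from Juno to Kestrel.

Kestrel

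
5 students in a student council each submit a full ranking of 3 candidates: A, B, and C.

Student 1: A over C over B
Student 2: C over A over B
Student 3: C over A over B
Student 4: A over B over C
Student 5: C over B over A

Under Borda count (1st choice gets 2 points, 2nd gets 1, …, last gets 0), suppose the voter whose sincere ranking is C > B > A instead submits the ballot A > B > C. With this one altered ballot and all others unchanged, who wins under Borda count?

A

Borda totals with the altered ballot: A 8, B 2, C 5.
The switch changes the winner from C to A.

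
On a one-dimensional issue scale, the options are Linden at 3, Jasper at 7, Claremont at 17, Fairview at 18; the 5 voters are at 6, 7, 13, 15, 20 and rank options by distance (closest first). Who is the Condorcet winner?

With single-peaked preferences on a line, the Condorcet winner is the candidate closest to the median voter.
The median voter (position 13) is closest to Claremont at 17.
Check: Claremont vs Jasper — voters closer to Claremont: 3 of 5.

Claremont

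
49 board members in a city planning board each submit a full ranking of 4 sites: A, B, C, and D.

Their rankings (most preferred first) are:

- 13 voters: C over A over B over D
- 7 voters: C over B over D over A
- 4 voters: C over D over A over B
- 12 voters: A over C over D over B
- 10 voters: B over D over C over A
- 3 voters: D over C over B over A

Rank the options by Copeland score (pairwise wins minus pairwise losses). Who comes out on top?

Pairwise results:
  A vs B: A wins 29–20.
  A vs C: C wins 37–12.
  A vs D: A wins 25–24.
  B vs C: C wins 39–10.
  B vs D: B wins 30–19.
  C vs D: C wins 36–13.
Copeland scores (wins − losses):
  A: 2 − 1 = 1
  B: 1 − 2 = -1
  C: 3 − 0 = 3
  D: 0 − 3 = -3
C has the best Copeland score.

C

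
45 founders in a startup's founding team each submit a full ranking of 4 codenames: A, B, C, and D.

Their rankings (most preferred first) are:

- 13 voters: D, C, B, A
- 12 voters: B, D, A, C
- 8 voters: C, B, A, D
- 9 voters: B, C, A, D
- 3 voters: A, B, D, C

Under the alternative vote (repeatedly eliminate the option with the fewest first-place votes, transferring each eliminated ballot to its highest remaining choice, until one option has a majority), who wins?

B

Round 1: B 21, D 13, C 8, A 3. A has the fewest and is eliminated.
Round 2: B 24, D 13, C 8. B has a majority.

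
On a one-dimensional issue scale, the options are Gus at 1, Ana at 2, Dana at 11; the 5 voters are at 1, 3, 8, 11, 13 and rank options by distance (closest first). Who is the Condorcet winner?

With single-peaked preferences on a line, the Condorcet winner is the candidate closest to the median voter.
The median voter (position 8) is closest to Dana at 11.
Check: Dana vs Gus — voters closer to Dana: 3 of 5.

Dana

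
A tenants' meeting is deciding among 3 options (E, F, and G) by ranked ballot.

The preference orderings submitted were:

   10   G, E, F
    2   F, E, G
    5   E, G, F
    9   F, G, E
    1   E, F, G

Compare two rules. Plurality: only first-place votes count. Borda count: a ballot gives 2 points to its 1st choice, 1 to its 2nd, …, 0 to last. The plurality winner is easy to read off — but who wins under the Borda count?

G

Plurality first-place counts: E 6, F 11, G 10 → F.
Borda totals: E 24, F 23, G 34 → G.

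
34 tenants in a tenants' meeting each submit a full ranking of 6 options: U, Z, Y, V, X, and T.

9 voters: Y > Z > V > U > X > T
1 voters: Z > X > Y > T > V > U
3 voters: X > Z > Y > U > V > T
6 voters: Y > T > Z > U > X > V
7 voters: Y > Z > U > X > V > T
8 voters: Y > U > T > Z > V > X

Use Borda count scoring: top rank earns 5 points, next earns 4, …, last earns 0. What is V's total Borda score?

Borda scores:
  U: 9·2 + 0 + 3·2 + 6·2 + 7·3 + 8·4 = 89
  Z: 9·4 + 5 + 3·4 + 6·3 + 7·4 + 8·2 = 115
  Y: 9·5 + 3 + 3·3 + 6·5 + 7·5 + 8·5 = 162
  V: 9·3 + 1 + 3·1 + 6·0 + 7·1 + 8·1 = 46
  X: 9·1 + 4 + 3·5 + 6·1 + 7·2 + 8·0 = 48
  T: 9·0 + 2 + 3·0 + 6·4 + 7·0 + 8·3 = 50

46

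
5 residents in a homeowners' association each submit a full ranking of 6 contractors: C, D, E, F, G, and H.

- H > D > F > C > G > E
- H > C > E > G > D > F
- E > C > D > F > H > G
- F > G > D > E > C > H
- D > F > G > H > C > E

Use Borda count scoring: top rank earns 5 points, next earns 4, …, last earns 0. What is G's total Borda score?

10

Borda scores:
  C: 2 + 4 + 4 + 1 + 1 = 12
  D: 4 + 1 + 3 + 3 + 5 = 16
  E: 0 + 3 + 5 + 2 + 0 = 10
  F: 3 + 0 + 2 + 5 + 4 = 14
  G: 1 + 2 + 0 + 4 + 3 = 10
  H: 5 + 5 + 1 + 0 + 2 = 13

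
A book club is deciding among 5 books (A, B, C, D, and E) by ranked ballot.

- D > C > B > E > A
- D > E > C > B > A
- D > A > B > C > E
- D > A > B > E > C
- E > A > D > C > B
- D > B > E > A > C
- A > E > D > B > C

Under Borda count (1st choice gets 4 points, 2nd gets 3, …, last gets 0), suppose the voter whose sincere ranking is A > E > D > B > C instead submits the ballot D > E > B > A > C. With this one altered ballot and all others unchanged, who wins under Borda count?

D

Borda totals with the altered ballot: A 11, B 12, C 7, D 26, E 14.
The winner is unchanged: still D.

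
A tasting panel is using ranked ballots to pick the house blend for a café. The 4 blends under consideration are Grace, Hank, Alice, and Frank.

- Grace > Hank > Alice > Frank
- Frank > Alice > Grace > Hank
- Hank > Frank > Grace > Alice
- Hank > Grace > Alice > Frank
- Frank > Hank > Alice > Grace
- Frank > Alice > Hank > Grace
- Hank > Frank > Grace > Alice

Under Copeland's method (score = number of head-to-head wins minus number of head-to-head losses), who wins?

Hank

Pairwise results:
  Grace vs Hank: Hank wins 5–2.
  Grace vs Alice: Grace wins 4–3.
  Grace vs Frank: Frank wins 5–2.
  Hank vs Alice: Hank wins 5–2.
  Hank vs Frank: Hank wins 4–3.
  Alice vs Frank: Frank wins 5–2.
Copeland scores (wins − losses):
  Grace: 1 − 2 = -1
  Hank: 3 − 0 = 3
  Alice: 0 − 3 = -3
  Frank: 2 − 1 = 1
Hank has the best Copeland score.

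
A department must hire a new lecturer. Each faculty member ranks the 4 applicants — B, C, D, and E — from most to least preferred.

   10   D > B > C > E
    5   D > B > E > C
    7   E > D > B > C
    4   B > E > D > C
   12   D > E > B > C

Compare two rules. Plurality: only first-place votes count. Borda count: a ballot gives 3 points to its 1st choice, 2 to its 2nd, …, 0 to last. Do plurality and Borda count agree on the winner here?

Yes

Plurality first-place counts: B 4, C 0, D 27, E 7 → D.
Borda totals: B 61, C 10, D 99, E 58 → D.
The two rules agree on D.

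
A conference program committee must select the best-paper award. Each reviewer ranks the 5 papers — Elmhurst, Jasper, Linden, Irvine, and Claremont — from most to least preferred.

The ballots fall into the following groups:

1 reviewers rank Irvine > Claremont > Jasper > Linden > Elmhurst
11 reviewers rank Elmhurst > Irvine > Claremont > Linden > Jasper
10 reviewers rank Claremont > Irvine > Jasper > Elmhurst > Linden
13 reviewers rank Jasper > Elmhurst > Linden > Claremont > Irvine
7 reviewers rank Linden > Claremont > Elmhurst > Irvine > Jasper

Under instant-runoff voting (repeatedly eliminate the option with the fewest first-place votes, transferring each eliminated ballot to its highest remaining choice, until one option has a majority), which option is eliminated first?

Irvine

Round 1: Jasper 13, Elmhurst 11, Claremont 10, Linden 7, Irvine 1. Irvine has the fewest and is eliminated.
Round 2: Jasper 13, Elmhurst 11, Claremont 11, Linden 7. Linden has the fewest and is eliminated.
Round 3: Claremont 18, Jasper 13, Elmhurst 11. Elmhurst has the fewest and is eliminated.
Round 4: Claremont 29, Jasper 13. Claremont has a majority.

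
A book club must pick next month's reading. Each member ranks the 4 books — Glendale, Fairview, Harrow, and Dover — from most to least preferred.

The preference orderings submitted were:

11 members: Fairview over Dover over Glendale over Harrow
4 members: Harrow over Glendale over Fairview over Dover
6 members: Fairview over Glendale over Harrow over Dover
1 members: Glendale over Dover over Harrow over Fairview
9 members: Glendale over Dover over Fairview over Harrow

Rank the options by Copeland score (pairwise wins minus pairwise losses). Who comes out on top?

Fairview

Pairwise results:
  Glendale vs Fairview: Fairview wins 17–14.
  Glendale vs Harrow: Glendale wins 27–4.
  Glendale vs Dover: Glendale wins 20–11.
  Fairview vs Harrow: Fairview wins 26–5.
  Fairview vs Dover: Fairview wins 21–10.
  Harrow vs Dover: Dover wins 21–10.
Copeland scores (wins − losses):
  Glendale: 2 − 1 = 1
  Fairview: 3 − 0 = 3
  Harrow: 0 − 3 = -3
  Dover: 1 − 2 = -1
Fairview has the best Copeland score.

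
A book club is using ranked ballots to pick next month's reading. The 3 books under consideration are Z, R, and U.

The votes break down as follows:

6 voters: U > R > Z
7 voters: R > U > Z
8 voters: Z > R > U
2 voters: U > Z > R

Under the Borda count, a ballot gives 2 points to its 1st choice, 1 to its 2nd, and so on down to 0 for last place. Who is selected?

Borda scores:
  Z: 6·0 + 7·0 + 8·2 + 2·1 = 18
  R: 6·1 + 7·2 + 8·1 + 2·0 = 28
  U: 6·2 + 7·1 + 8·0 + 2·2 = 23
R has the highest total.

R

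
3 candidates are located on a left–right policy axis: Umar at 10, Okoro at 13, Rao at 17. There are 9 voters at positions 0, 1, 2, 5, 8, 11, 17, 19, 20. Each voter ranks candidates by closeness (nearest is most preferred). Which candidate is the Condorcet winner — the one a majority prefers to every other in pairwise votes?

With single-peaked preferences on a line, the Condorcet winner is the candidate closest to the median voter.
The median voter (position 8) is closest to Umar at 10.
Check: Umar vs Okoro — voters closer to Umar: 6 of 9.

Umar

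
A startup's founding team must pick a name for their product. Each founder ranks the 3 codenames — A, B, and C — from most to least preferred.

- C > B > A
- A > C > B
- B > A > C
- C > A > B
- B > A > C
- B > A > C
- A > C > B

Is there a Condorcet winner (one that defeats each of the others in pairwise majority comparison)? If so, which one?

Head-to-head results (7 voters total):
A vs B: B wins 4–3.
A vs C: A wins 5–2.
B vs C: C wins 4–3.
No candidate beats all others: A beats C beats B beats A, a majority cycle.

None — there is no Condorcet winner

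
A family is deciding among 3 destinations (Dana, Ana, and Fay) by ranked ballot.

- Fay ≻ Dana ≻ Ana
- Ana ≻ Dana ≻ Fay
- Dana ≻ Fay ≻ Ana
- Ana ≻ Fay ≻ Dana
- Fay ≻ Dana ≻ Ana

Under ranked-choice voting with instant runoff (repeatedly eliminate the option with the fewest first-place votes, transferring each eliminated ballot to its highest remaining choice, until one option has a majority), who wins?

Round 1: Ana 2, Fay 2, Dana 1. Dana has the fewest and is eliminated.
Round 2: Fay 3, Ana 2. Fay has a majority.

Fay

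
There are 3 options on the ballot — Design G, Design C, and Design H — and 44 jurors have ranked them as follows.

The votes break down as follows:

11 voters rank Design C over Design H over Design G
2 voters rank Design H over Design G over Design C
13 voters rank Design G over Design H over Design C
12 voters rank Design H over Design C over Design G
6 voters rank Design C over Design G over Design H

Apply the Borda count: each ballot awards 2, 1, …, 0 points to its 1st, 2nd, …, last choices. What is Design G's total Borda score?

34

Borda scores:
  Design G: 11·0 + 2·1 + 13·2 + 12·0 + 6·1 = 34
  Design C: 11·2 + 2·0 + 13·0 + 12·1 + 6·2 = 46
  Design H: 11·1 + 2·2 + 13·1 + 12·2 + 6·0 = 52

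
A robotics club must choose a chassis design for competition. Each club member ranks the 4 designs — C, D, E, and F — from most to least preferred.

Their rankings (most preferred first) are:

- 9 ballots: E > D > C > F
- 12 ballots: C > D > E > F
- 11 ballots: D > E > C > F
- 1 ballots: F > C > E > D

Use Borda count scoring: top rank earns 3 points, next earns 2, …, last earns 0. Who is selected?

D

Borda scores:
  C: 9·1 + 12·3 + 11·1 + 2 = 58
  D: 9·2 + 12·2 + 11·3 + 0 = 75
  E: 9·3 + 12·1 + 11·2 + 1 = 62
  F: 9·0 + 12·0 + 11·0 + 3 = 3
D has the highest total.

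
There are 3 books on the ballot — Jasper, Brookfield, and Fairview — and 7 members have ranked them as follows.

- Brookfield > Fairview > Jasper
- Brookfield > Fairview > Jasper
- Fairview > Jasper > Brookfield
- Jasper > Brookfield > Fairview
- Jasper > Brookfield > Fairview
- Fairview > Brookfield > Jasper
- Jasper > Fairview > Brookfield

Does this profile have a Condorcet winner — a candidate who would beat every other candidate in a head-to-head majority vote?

Head-to-head results (7 voters total):
Jasper vs Brookfield: Jasper wins 4–3.
Jasper vs Fairview: Fairview wins 4–3.
Brookfield vs Fairview: Brookfield wins 4–3.
No candidate beats all others: Jasper beats Brookfield beats Fairview beats Jasper, a majority cycle.

No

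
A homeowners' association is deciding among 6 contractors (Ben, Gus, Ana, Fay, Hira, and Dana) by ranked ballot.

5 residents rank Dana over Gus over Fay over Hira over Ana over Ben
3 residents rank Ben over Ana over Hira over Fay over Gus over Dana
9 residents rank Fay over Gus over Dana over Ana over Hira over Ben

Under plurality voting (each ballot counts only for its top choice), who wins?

First-place vote totals:
  Ben: 3
  Gus: 0
  Ana: 0
  Fay: 9
  Hira: 0
  Dana: 5
Fay has the most first-place votes.

Fay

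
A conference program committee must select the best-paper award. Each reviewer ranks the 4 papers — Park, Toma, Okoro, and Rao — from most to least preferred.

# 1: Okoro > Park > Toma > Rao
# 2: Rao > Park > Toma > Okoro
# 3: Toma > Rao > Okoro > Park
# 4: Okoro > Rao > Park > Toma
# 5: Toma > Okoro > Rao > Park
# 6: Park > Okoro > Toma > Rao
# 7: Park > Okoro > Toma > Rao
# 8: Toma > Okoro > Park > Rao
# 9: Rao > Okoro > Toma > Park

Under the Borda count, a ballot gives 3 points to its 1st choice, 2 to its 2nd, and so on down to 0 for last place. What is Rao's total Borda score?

11

Borda scores:
  Park: 2 + 2 + 0 + 1 + 0 + 3 + 3 + 1 + 0 = 12
  Toma: 1 + 1 + 3 + 0 + 3 + 1 + 1 + 3 + 1 = 14
  Okoro: 3 + 0 + 1 + 3 + 2 + 2 + 2 + 2 + 2 = 17
  Rao: 0 + 3 + 2 + 2 + 1 + 0 + 0 + 0 + 3 = 11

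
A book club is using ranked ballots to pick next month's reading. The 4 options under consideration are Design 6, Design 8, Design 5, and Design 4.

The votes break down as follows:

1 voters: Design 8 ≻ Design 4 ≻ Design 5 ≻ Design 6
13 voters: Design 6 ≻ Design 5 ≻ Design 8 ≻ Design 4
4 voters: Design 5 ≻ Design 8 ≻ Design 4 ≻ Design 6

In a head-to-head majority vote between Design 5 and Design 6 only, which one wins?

Design 6

Ballots ranking Design 5 above Design 6: 1+4 = 5.
Ballots ranking Design 6 above Design 5: 13.
Design 6 wins the head-to-head, 13–5.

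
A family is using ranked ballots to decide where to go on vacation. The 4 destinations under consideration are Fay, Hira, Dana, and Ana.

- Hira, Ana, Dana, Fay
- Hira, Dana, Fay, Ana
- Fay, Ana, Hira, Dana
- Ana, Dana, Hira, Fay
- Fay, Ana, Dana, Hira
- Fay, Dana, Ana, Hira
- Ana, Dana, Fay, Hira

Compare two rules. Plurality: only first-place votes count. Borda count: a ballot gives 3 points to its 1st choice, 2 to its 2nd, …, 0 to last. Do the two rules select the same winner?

Plurality first-place counts: Fay 3, Hira 2, Dana 0, Ana 2 → Fay.
Borda totals: Fay 11, Hira 8, Dana 10, Ana 13 → Ana.
The two rules disagree: plurality picks Fay, Borda picks Ana.

No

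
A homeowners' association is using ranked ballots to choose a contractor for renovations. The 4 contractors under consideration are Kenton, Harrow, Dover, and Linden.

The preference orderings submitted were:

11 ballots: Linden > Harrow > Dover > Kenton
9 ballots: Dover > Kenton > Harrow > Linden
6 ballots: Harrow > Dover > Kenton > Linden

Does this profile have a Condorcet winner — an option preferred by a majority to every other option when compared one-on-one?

Head-to-head results (26 voters total):
Kenton vs Harrow: Harrow wins 17–9.
Kenton vs Dover: Dover wins 26–0.
Kenton vs Linden: Kenton wins 15–11.
Harrow vs Dover: Harrow wins 17–9.
Harrow vs Linden: Harrow wins 15–11.
Dover vs Linden: Dover wins 15–11.
Harrow beats each rival — Kenton (17–9), Dover (17–9), Linden (15–11) — so Harrow is the Condorcet winner.

Yes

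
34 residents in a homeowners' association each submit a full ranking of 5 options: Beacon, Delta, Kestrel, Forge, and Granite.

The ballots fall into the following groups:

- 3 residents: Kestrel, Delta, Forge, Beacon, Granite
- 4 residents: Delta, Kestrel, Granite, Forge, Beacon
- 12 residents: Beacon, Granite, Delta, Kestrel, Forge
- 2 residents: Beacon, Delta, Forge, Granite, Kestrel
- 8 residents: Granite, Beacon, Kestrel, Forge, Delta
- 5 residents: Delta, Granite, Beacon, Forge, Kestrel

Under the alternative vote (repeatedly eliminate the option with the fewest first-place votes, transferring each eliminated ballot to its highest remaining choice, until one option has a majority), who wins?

Beacon

Round 1: Beacon 14, Delta 9, Granite 8, Kestrel 3, Forge 0. Forge has the fewest and is eliminated.
Round 2: Beacon 14, Delta 9, Granite 8, Kestrel 3. Kestrel has the fewest and is eliminated.
Round 3: Beacon 14, Delta 12, Granite 8. Granite has the fewest and is eliminated.
Round 4: Beacon 22, Delta 12. Beacon has a majority.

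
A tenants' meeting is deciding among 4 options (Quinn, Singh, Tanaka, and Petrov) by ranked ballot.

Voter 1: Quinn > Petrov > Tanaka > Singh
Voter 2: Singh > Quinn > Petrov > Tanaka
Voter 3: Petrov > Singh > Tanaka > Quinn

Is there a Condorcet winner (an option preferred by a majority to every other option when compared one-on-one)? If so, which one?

Head-to-head results (3 voters total):
Quinn vs Singh: Singh wins 2–1.
Quinn vs Tanaka: Quinn wins 2–1.
Quinn vs Petrov: Quinn wins 2–1.
Singh vs Tanaka: Singh wins 2–1.
Singh vs Petrov: Petrov wins 2–1.
Tanaka vs Petrov: Petrov wins 3–0.
No candidate beats all others: Quinn beats Petrov beats Singh beats Quinn, a majority cycle.

There is no Condorcet winner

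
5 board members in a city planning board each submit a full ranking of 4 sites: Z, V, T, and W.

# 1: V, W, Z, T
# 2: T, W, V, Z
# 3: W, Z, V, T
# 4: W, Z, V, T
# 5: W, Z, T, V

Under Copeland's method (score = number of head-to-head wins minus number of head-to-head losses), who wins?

W

Pairwise results:
  Z vs V: Z wins 3–2.
  Z vs T: Z wins 4–1.
  Z vs W: W wins 5–0.
  V vs T: V wins 3–2.
  V vs W: W wins 4–1.
  T vs W: W wins 4–1.
Copeland scores (wins − losses):
  Z: 2 − 1 = 1
  V: 1 − 2 = -1
  T: 0 − 3 = -3
  W: 3 − 0 = 3
W has the best Copeland score.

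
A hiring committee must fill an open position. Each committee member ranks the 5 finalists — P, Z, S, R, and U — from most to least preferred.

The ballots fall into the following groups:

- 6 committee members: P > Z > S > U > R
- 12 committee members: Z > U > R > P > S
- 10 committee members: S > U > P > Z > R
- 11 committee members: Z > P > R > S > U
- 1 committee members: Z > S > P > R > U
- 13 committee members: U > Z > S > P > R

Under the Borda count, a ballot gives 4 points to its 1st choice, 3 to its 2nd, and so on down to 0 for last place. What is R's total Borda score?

47

Borda scores:
  P: 6·4 + 12·1 + 10·2 + 11·3 + 2 + 13·1 = 104
  Z: 6·3 + 12·4 + 10·1 + 11·4 + 4 + 13·3 = 163
  S: 6·2 + 12·0 + 10·4 + 11·1 + 3 + 13·2 = 92
  R: 6·0 + 12·2 + 10·0 + 11·2 + 1 + 13·0 = 47
  U: 6·1 + 12·3 + 10·3 + 11·0 + 0 + 13·4 = 124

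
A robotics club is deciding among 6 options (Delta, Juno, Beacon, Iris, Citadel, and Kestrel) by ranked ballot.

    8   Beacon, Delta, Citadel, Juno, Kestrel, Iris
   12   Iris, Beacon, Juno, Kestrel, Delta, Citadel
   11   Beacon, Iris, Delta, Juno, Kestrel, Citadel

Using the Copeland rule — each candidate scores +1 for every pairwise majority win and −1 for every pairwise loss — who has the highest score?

Beacon

Pairwise results:
  Delta vs Juno: Delta wins 19–12.
  Delta vs Beacon: Beacon wins 31–0.
  Delta vs Iris: Iris wins 23–8.
  Delta vs Citadel: Delta wins 31–0.
  Delta vs Kestrel: Delta wins 19–12.
  Juno vs Beacon: Beacon wins 31–0.
  Juno vs Iris: Iris wins 23–8.
  Juno vs Citadel: Juno wins 23–8.
  Juno vs Kestrel: Juno wins 31–0.
  Beacon vs Iris: Beacon wins 19–12.
  Beacon vs Citadel: Beacon wins 31–0.
  Beacon vs Kestrel: Beacon wins 31–0.
  Iris vs Citadel: Iris wins 23–8.
  Iris vs Kestrel: Iris wins 23–8.
  Citadel vs Kestrel: Kestrel wins 23–8.
Copeland scores (wins − losses):
  Delta: 3 − 2 = 1
  Juno: 2 − 3 = -1
  Beacon: 5 − 0 = 5
  Iris: 4 − 1 = 3
  Citadel: 0 − 5 = -5
  Kestrel: 1 − 4 = -3
Beacon has the best Copeland score.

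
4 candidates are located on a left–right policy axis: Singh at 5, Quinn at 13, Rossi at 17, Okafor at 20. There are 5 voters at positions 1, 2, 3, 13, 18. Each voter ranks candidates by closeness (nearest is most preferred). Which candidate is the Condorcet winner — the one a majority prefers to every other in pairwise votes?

Singh

With single-peaked preferences on a line, the Condorcet winner is the candidate closest to the median voter.
The median voter (position 3) is closest to Singh at 5.
Check: Singh vs Rossi — voters closer to Singh: 3 of 5.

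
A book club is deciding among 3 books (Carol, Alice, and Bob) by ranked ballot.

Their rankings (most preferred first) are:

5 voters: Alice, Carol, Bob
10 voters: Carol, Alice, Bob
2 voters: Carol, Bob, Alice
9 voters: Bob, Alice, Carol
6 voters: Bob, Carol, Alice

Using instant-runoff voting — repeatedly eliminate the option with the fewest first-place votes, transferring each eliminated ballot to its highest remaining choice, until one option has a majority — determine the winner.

Carol

Round 1: Bob 15, Carol 12, Alice 5. Alice has the fewest and is eliminated.
Round 2: Carol 17, Bob 15. Carol has a majority.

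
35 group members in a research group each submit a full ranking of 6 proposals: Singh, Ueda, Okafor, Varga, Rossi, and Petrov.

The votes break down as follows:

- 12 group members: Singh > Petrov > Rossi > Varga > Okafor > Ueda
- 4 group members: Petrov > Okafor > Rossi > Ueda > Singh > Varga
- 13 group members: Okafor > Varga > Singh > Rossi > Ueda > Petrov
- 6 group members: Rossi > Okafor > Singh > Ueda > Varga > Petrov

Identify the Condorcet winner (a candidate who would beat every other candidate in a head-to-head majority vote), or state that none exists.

Head-to-head results (35 voters total):
Singh vs Ueda: Singh wins 31–4.
Singh vs Okafor: Okafor wins 23–12.
Singh vs Varga: Singh wins 22–13.
Singh vs Rossi: Singh wins 25–10.
Singh vs Petrov: Singh wins 31–4.
Ueda vs Okafor: Okafor wins 35–0.
Ueda vs Varga: Varga wins 25–10.
Ueda vs Rossi: Rossi wins 35–0.
Ueda vs Petrov: Ueda wins 19–16.
Okafor vs Varga: Okafor wins 23–12.
Okafor vs Rossi: Rossi wins 18–17.
Okafor vs Petrov: Okafor wins 19–16.
Varga vs Rossi: Rossi wins 22–13.
Varga vs Petrov: Varga wins 19–16.
Rossi vs Petrov: Rossi wins 19–16.
No candidate beats all others: Singh beats Rossi beats Okafor beats Singh, a majority cycle.

There is no Condorcet winner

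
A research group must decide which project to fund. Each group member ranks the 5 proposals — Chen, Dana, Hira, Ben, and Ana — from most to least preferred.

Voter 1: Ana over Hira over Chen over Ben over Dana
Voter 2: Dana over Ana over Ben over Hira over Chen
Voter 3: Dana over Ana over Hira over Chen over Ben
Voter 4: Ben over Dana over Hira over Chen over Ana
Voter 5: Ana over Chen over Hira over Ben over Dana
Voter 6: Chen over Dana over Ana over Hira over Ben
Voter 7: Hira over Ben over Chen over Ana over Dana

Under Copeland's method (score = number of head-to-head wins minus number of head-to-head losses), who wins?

Pairwise results:
  Chen vs Dana: Chen wins 4–3.
  Chen vs Hira: Hira wins 5–2.
  Chen vs Ben: Chen wins 4–3.
  Chen vs Ana: Ana wins 4–3.
  Dana vs Hira: Dana wins 4–3.
  Dana vs Ben: Ben wins 4–3.
  Dana vs Ana: Dana wins 4–3.
  Hira vs Ben: Hira wins 5–2.
  Hira vs Ana: Ana wins 5–2.
  Ben vs Ana: Ana wins 5–2.
Copeland scores (wins − losses):
  Chen: 2 − 2 = 0
  Dana: 2 − 2 = 0
  Hira: 2 − 2 = 0
  Ben: 1 − 3 = -2
  Ana: 3 − 1 = 2
Ana has the best Copeland score.

Ana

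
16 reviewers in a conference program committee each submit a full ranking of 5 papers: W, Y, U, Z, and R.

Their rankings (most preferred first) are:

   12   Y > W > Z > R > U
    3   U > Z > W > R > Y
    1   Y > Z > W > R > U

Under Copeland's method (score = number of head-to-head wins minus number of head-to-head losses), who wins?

Pairwise results:
  W vs Y: Y wins 13–3.
  W vs U: W wins 13–3.
  W vs Z: W wins 12–4.
  W vs R: W wins 16–0.
  Y vs U: Y wins 13–3.
  Y vs Z: Y wins 13–3.
  Y vs R: Y wins 13–3.
  U vs Z: Z wins 13–3.
  U vs R: R wins 13–3.
  Z vs R: Z wins 16–0.
Copeland scores (wins − losses):
  W: 3 − 1 = 2
  Y: 4 − 0 = 4
  U: 0 − 4 = -4
  Z: 2 − 2 = 0
  R: 1 − 3 = -2
Y has the best Copeland score.

Y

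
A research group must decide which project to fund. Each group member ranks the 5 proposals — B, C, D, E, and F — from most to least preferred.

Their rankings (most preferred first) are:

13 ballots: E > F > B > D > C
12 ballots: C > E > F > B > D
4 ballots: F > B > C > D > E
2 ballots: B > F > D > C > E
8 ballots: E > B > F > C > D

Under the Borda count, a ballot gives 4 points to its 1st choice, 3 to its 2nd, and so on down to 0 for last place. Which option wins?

Borda scores:
  B: 13·2 + 12·1 + 4·3 + 2·4 + 8·3 = 82
  C: 13·0 + 12·4 + 4·2 + 2·1 + 8·1 = 66
  D: 13·1 + 12·0 + 4·1 + 2·2 + 8·0 = 21
  E: 13·4 + 12·3 + 4·0 + 2·0 + 8·4 = 120
  F: 13·3 + 12·2 + 4·4 + 2·3 + 8·2 = 101
E has the highest total.

E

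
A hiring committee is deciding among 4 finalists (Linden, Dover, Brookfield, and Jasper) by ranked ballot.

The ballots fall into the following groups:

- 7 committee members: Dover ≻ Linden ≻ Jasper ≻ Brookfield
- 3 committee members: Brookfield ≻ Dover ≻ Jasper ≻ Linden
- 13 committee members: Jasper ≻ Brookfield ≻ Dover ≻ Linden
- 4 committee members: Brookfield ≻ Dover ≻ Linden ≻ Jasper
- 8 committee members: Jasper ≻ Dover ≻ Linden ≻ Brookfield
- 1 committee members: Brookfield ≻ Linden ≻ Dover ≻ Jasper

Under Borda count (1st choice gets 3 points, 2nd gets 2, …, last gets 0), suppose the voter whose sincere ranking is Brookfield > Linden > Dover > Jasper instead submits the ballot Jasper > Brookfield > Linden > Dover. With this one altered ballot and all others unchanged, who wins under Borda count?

Borda totals with the altered ballot: Linden 27, Dover 64, Brookfield 49, Jasper 76.
The winner is unchanged: still Jasper.

Jasper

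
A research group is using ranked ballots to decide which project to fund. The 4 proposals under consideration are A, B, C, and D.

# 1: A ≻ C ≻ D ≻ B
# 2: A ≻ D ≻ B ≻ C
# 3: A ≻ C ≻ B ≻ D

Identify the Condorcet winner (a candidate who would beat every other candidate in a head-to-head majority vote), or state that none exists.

Head-to-head results (3 voters total):
A vs B: A wins 3–0.
A vs C: A wins 3–0.
A vs D: A wins 3–0.
B vs C: C wins 2–1.
B vs D: D wins 2–1.
C vs D: C wins 2–1.
A beats each rival — B (3–0), C (3–0), D (3–0) — so A is the Condorcet winner.

A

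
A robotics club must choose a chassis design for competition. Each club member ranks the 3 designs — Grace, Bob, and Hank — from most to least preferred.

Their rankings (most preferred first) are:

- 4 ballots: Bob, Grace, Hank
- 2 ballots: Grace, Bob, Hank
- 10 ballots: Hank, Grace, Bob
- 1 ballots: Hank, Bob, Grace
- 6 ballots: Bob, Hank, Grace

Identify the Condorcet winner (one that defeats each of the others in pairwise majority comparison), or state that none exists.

Head-to-head results (23 voters total):
Grace vs Bob: Grace wins 12–11.
Grace vs Hank: Hank wins 17–6.
Bob vs Hank: Bob wins 12–11.
No candidate beats all others: Grace beats Bob beats Hank beats Grace, a majority cycle.

There is no Condorcet winner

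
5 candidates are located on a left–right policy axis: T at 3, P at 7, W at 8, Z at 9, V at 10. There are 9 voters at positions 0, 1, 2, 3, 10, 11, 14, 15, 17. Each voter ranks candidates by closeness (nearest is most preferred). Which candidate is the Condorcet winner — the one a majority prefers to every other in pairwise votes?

With single-peaked preferences on a line, the Condorcet winner is the candidate closest to the median voter.
The median voter (position 10) is closest to V at 10.
Check: V vs Z — voters closer to V: 5 of 9.

V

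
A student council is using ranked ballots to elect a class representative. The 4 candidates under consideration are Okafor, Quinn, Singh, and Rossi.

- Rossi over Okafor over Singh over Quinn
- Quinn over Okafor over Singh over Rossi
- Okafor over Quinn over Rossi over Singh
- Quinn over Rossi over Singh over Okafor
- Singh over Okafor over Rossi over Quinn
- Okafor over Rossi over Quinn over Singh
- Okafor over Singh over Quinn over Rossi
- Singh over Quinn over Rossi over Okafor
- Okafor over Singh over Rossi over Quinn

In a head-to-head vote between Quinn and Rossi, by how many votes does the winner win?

Ballots ranking Quinn above Rossi: 5.
Ballots ranking Rossi above Quinn: 4.
Quinn wins 5–4, a margin of 1.

1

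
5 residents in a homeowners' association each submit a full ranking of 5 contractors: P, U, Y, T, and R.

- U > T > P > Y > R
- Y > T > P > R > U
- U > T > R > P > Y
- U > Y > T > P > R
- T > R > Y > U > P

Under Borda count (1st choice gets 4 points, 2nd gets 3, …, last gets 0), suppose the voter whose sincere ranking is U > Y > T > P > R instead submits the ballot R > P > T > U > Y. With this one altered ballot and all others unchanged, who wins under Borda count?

T

Borda totals with the altered ballot: P 8, U 10, Y 7, T 15, R 10.
The winner is unchanged: still T.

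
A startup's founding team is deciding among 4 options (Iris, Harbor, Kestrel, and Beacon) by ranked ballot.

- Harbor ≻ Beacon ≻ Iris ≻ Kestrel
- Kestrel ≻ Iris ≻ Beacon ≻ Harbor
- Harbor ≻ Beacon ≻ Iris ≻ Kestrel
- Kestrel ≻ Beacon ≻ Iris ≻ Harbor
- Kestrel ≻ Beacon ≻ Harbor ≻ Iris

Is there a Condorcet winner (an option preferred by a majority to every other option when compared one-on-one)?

Yes

Head-to-head results (5 voters total):
Iris vs Harbor: Harbor wins 3–2.
Iris vs Kestrel: Kestrel wins 3–2.
Iris vs Beacon: Beacon wins 4–1.
Harbor vs Kestrel: Kestrel wins 3–2.
Harbor vs Beacon: Beacon wins 3–2.
Kestrel vs Beacon: Kestrel wins 3–2.
Kestrel beats each rival — Iris (3–2), Harbor (3–2), Beacon (3–2) — so Kestrel is the Condorcet winner.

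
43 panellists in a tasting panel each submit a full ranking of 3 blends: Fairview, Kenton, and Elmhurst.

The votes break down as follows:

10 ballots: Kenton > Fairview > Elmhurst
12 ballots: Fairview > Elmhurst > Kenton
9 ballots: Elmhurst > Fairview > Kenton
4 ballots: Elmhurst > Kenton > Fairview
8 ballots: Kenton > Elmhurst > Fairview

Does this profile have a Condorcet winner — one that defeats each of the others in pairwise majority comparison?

No

Head-to-head results (43 voters total):
Fairview vs Kenton: Kenton wins 22–21.
Fairview vs Elmhurst: Fairview wins 22–21.
Kenton vs Elmhurst: Elmhurst wins 25–18.
No candidate beats all others: Fairview beats Elmhurst beats Kenton beats Fairview, a majority cycle.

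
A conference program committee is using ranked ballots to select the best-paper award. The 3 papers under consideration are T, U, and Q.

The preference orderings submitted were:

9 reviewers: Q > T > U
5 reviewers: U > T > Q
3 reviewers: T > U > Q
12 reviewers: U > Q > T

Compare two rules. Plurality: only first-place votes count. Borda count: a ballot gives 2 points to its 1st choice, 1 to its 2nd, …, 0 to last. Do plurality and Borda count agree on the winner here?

Yes

Plurality first-place counts: T 3, U 17, Q 9 → U.
Borda totals: T 20, U 37, Q 30 → U.
The two rules agree on U.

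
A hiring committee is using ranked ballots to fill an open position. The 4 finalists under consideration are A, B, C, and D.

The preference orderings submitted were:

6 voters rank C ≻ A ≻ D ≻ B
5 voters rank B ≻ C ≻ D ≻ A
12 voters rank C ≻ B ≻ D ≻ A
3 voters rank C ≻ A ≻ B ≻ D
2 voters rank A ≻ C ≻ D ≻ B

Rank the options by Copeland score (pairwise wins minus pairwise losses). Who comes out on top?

C

Pairwise results:
  A vs B: B wins 17–11.
  A vs C: C wins 26–2.
  A vs D: D wins 17–11.
  B vs C: C wins 23–5.
  B vs D: B wins 20–8.
  C vs D: C wins 28–0.
Copeland scores (wins − losses):
  A: 0 − 3 = -3
  B: 2 − 1 = 1
  C: 3 − 0 = 3
  D: 1 − 2 = -1
C has the best Copeland score.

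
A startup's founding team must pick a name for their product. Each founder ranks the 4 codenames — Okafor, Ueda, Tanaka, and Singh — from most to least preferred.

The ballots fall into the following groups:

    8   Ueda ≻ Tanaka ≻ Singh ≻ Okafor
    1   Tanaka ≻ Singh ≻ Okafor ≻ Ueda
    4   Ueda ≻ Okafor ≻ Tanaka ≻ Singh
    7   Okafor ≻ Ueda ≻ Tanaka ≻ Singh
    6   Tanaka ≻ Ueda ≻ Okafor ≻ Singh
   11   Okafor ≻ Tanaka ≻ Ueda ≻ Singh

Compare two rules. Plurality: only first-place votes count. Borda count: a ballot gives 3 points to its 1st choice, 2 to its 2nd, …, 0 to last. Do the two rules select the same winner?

No

Plurality first-place counts: Okafor 18, Ueda 12, Tanaka 7, Singh 0 → Okafor.
Borda totals: Okafor 69, Ueda 73, Tanaka 70, Singh 10 → Ueda.
The two rules disagree: plurality picks Okafor, Borda picks Ueda.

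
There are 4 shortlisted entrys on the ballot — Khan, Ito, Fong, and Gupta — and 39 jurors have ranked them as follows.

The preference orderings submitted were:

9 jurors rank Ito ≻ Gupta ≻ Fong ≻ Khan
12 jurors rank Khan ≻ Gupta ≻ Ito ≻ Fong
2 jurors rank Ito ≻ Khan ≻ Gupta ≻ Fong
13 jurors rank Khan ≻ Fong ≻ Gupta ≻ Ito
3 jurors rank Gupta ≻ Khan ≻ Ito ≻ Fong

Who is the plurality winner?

Khan

First-place vote totals:
  Khan: 25
  Ito: 11
  Fong: 0
  Gupta: 3
Khan has the most first-place votes.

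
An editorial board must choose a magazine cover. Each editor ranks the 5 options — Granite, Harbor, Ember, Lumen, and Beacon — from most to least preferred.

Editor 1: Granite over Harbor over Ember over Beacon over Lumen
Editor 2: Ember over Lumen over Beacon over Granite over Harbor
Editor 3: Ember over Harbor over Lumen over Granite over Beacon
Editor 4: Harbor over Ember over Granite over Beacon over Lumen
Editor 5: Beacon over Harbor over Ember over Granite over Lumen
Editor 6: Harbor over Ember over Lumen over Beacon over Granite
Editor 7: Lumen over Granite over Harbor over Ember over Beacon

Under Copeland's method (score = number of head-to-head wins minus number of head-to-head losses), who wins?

Pairwise results:
  Granite vs Harbor: Harbor wins 4–3.
  Granite vs Ember: Ember wins 5–2.
  Granite vs Lumen: Lumen wins 4–3.
  Granite vs Beacon: Granite wins 4–3.
  Harbor vs Ember: Harbor wins 5–2.
  Harbor vs Lumen: Harbor wins 5–2.
  Harbor vs Beacon: Harbor wins 5–2.
  Ember vs Lumen: Ember wins 6–1.
  Ember vs Beacon: Ember wins 6–1.
  Lumen vs Beacon: Lumen wins 4–3.
Copeland scores (wins − losses):
  Granite: 1 − 3 = -2
  Harbor: 4 − 0 = 4
  Ember: 3 − 1 = 2
  Lumen: 2 − 2 = 0
  Beacon: 0 − 4 = -4
Harbor has the best Copeland score.

Harbor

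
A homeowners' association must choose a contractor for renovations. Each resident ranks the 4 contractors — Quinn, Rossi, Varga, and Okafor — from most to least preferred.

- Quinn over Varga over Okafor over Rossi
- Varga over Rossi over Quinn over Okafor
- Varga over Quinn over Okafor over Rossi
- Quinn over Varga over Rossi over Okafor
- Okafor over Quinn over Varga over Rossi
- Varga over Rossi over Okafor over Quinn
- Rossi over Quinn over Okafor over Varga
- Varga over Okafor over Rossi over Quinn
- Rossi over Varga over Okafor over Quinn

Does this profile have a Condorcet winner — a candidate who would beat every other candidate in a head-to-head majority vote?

Head-to-head results (9 voters total):
Quinn vs Rossi: Rossi wins 5–4.
Quinn vs Varga: Varga wins 5–4.
Quinn vs Okafor: Quinn wins 5–4.
Rossi vs Varga: Varga wins 7–2.
Rossi vs Okafor: Rossi wins 5–4.
Varga vs Okafor: Varga wins 7–2.
Varga beats each rival — Quinn (5–4), Rossi (7–2), Okafor (7–2) — so Varga is the Condorcet winner.

Yes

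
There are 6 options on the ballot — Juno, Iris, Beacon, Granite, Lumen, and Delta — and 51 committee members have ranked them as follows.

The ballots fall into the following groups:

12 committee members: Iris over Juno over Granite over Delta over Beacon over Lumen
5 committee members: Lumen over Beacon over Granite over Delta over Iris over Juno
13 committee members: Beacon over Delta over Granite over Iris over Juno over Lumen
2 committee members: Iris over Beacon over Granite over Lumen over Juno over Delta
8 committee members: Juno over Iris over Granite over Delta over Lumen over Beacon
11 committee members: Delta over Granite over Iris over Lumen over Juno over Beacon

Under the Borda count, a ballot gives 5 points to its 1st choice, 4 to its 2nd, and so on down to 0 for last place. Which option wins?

Borda scores:
  Juno: 12·4 + 5·0 + 13·1 + 2·1 + 8·5 + 11·1 = 114
  Iris: 12·5 + 5·1 + 13·2 + 2·5 + 8·4 + 11·3 = 166
  Beacon: 12·1 + 5·4 + 13·5 + 2·4 + 8·0 + 11·0 = 105
  Granite: 12·3 + 5·3 + 13·3 + 2·3 + 8·3 + 11·4 = 164
  Lumen: 12·0 + 5·5 + 13·0 + 2·2 + 8·1 + 11·2 = 59
  Delta: 12·2 + 5·2 + 13·4 + 2·0 + 8·2 + 11·5 = 157
Iris has the highest total.

Iris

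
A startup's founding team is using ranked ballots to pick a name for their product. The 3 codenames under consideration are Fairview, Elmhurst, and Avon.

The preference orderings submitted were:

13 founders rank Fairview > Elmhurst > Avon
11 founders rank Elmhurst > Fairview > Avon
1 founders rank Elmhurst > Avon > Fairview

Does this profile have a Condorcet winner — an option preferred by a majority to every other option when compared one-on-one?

Head-to-head results (25 voters total):
Fairview vs Elmhurst: Fairview wins 13–12.
Fairview vs Avon: Fairview wins 24–1.
Elmhurst vs Avon: Elmhurst wins 25–0.
Fairview beats each rival — Elmhurst (13–12), Avon (24–1) — so Fairview is the Condorcet winner.

Yes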